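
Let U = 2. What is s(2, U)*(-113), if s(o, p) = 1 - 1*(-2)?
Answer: -339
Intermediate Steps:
s(o, p) = 3 (s(o, p) = 1 + 2 = 3)
s(2, U)*(-113) = 3*(-113) = -339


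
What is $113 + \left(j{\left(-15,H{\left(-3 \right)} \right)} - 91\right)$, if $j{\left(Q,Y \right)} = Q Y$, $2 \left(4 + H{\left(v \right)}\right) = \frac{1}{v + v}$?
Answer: $\frac{333}{4} \approx 83.25$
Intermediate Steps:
$H{\left(v \right)} = -4 + \frac{1}{4 v}$ ($H{\left(v \right)} = -4 + \frac{1}{2 \left(v + v\right)} = -4 + \frac{1}{2 \cdot 2 v} = -4 + \frac{\frac{1}{2} \frac{1}{v}}{2} = -4 + \frac{1}{4 v}$)
$113 + \left(j{\left(-15,H{\left(-3 \right)} \right)} - 91\right) = 113 - \left(91 + 15 \left(-4 + \frac{1}{4 \left(-3\right)}\right)\right) = 113 - \left(91 + 15 \left(-4 + \frac{1}{4} \left(- \frac{1}{3}\right)\right)\right) = 113 - \left(91 + 15 \left(-4 - \frac{1}{12}\right)\right) = 113 - \frac{119}{4} = \frac{333}{4}$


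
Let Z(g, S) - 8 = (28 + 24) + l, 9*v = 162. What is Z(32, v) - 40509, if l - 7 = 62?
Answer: -40380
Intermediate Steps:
v = 18 (v = (⅑)*162 = 18)
l = 69 (l = 7 + 62 = 69)
Z(g, S) = 129 (Z(g, S) = 8 + ((28 + 24) + 69) = 8 + (52 + 69) = 8 + 121 = 129)
Z(32, v) - 40509 = 129 - 40509 = -40380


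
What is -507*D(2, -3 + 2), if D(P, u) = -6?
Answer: 3042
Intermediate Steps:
-507*D(2, -3 + 2) = -507*(-6) = 3042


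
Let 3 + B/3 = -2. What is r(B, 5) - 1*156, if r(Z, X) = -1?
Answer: -157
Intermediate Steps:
B = -15 (B = -9 + 3*(-2) = -9 - 6 = -15)
r(B, 5) - 1*156 = -1 - 1*156 = -1 - 156 = -157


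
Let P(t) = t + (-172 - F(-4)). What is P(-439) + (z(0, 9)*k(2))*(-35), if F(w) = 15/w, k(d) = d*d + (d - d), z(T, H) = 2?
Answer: -3549/4 ≈ -887.25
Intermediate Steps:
k(d) = d² (k(d) = d² + 0 = d²)
P(t) = -673/4 + t (P(t) = t + (-172 - 15/(-4)) = t + (-172 - 15*(-1)/4) = t + (-172 - 1*(-15/4)) = t + (-172 + 15/4) = t - 673/4 = -673/4 + t)
P(-439) + (z(0, 9)*k(2))*(-35) = (-673/4 - 439) + (2*2²)*(-35) = -2429/4 + (2*4)*(-35) = -2429/4 + 8*(-35) = -2429/4 - 280 = -3549/4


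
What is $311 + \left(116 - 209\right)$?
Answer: $218$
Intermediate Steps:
$311 + \left(116 - 209\right) = 311 - 93 = 218$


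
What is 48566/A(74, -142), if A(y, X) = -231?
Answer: -6938/33 ≈ -210.24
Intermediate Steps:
48566/A(74, -142) = 48566/(-231) = 48566*(-1/231) = -6938/33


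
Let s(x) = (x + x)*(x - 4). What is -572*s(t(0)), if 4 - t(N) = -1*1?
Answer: -5720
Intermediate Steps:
t(N) = 5 (t(N) = 4 - (-1) = 4 - 1*(-1) = 4 + 1 = 5)
s(x) = 2*x*(-4 + x) (s(x) = (2*x)*(-4 + x) = 2*x*(-4 + x))
-572*s(t(0)) = -1144*5*(-4 + 5) = -1144*5 = -572*10 = -5720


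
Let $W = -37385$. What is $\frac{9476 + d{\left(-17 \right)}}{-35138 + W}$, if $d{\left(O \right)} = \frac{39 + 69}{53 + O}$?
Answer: $- \frac{9479}{72523} \approx -0.1307$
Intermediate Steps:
$d{\left(O \right)} = \frac{108}{53 + O}$
$\frac{9476 + d{\left(-17 \right)}}{-35138 + W} = \frac{9476 + \frac{108}{53 - 17}}{-35138 - 37385} = \frac{9476 + \frac{108}{36}}{-72523} = \left(9476 + 108 \cdot \frac{1}{36}\right) \left(- \frac{1}{72523}\right) = \left(9476 + 3\right) \left(- \frac{1}{72523}\right) = 9479 \left(- \frac{1}{72523}\right) = - \frac{9479}{72523}$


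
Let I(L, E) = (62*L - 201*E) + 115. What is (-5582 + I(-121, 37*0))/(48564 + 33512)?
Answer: -12969/82076 ≈ -0.15801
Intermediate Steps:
I(L, E) = 115 - 201*E + 62*L (I(L, E) = (-201*E + 62*L) + 115 = 115 - 201*E + 62*L)
(-5582 + I(-121, 37*0))/(48564 + 33512) = (-5582 + (115 - 7437*0 + 62*(-121)))/(48564 + 33512) = (-5582 + (115 - 201*0 - 7502))/82076 = (-5582 + (115 + 0 - 7502))*(1/82076) = (-5582 - 7387)*(1/82076) = -12969*1/82076 = -12969/82076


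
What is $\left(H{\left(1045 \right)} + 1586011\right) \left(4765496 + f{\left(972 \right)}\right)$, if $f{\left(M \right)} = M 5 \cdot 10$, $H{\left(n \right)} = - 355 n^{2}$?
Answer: $-1858639971250944$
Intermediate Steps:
$f{\left(M \right)} = 50 M$ ($f{\left(M \right)} = 5 M 10 = 50 M$)
$\left(H{\left(1045 \right)} + 1586011\right) \left(4765496 + f{\left(972 \right)}\right) = \left(- 355 \cdot 1045^{2} + 1586011\right) \left(4765496 + 50 \cdot 972\right) = \left(\left(-355\right) 1092025 + 1586011\right) \left(4765496 + 48600\right) = \left(-387668875 + 1586011\right) 4814096 = \left(-386082864\right) 4814096 = -1858639971250944$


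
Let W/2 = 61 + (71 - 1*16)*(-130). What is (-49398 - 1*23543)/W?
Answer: 72941/14178 ≈ 5.1447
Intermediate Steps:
W = -14178 (W = 2*(61 + (71 - 1*16)*(-130)) = 2*(61 + (71 - 16)*(-130)) = 2*(61 + 55*(-130)) = 2*(61 - 7150) = 2*(-7089) = -14178)
(-49398 - 1*23543)/W = (-49398 - 1*23543)/(-14178) = (-49398 - 23543)*(-1/14178) = -72941*(-1/14178) = 72941/14178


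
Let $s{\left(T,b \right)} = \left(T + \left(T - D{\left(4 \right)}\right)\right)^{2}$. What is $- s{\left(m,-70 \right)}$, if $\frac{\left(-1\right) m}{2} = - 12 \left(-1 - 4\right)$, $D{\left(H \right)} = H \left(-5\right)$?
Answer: $-48400$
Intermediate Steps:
$D{\left(H \right)} = - 5 H$
$m = -120$ ($m = - 2 \left(- 12 \left(-1 - 4\right)\right) = - 2 \left(\left(-12\right) \left(-5\right)\right) = \left(-2\right) 60 = -120$)
$s{\left(T,b \right)} = \left(20 + 2 T\right)^{2}$ ($s{\left(T,b \right)} = \left(T + \left(T - \left(-5\right) 4\right)\right)^{2} = \left(T + \left(T - -20\right)\right)^{2} = \left(T + \left(T + 20\right)\right)^{2} = \left(T + \left(20 + T\right)\right)^{2} = \left(20 + 2 T\right)^{2}$)
$- s{\left(m,-70 \right)} = - 4 \left(10 - 120\right)^{2} = - 4 \left(-110\right)^{2} = - 4 \cdot 12100 = \left(-1\right) 48400 = -48400$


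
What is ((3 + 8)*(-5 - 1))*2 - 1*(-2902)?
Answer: 2770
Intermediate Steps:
((3 + 8)*(-5 - 1))*2 - 1*(-2902) = (11*(-6))*2 + 2902 = -66*2 + 2902 = -132 + 2902 = 2770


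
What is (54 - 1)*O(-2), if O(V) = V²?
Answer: 212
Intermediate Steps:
(54 - 1)*O(-2) = (54 - 1)*(-2)² = 53*4 = 212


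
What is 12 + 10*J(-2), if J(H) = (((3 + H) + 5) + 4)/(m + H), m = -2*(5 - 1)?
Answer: 2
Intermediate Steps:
m = -8 (m = -2*4 = -8)
J(H) = (12 + H)/(-8 + H) (J(H) = (((3 + H) + 5) + 4)/(-8 + H) = ((8 + H) + 4)/(-8 + H) = (12 + H)/(-8 + H))
12 + 10*J(-2) = 12 + 10*((12 - 2)/(-8 - 2)) = 12 + 10*(10/(-10)) = 12 + 10*(-1/10*10) = 12 + 10*(-1) = 12 - 10 = 2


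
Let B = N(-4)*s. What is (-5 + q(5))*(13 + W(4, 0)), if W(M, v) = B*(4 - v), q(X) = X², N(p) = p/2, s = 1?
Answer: 100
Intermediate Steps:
N(p) = p/2 (N(p) = p*(½) = p/2)
B = -2 (B = ((½)*(-4))*1 = -2*1 = -2)
W(M, v) = -8 + 2*v (W(M, v) = -2*(4 - v) = -8 + 2*v)
(-5 + q(5))*(13 + W(4, 0)) = (-5 + 5²)*(13 + (-8 + 2*0)) = (-5 + 25)*(13 + (-8 + 0)) = 20*(13 - 8) = 20*5 = 100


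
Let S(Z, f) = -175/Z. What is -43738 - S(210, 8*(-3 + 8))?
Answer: -262423/6 ≈ -43737.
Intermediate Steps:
-43738 - S(210, 8*(-3 + 8)) = -43738 - (-175)/210 = -43738 - 1*(-⅚) = -43738 + ⅚ = -262423/6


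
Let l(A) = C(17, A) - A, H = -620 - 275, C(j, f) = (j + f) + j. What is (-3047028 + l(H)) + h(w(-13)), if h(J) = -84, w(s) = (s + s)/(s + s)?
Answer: -3047078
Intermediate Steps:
C(j, f) = f + 2*j (C(j, f) = (f + j) + j = f + 2*j)
w(s) = 1 (w(s) = (2*s)/((2*s)) = (2*s)*(1/(2*s)) = 1)
H = -895
l(A) = 34 (l(A) = (A + 2*17) - A = (A + 34) - A = (34 + A) - A = 34)
(-3047028 + l(H)) + h(w(-13)) = (-3047028 + 34) - 84 = -3046994 - 84 = -3047078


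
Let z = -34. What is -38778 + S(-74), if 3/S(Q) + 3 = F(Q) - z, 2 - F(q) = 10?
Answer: -891891/23 ≈ -38778.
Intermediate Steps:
F(q) = -8 (F(q) = 2 - 1*10 = 2 - 10 = -8)
S(Q) = 3/23 (S(Q) = 3/(-3 + (-8 - 1*(-34))) = 3/(-3 + (-8 + 34)) = 3/(-3 + 26) = 3/23)
-38778 + S(-74) = -38778 + 3/23 = -891891/23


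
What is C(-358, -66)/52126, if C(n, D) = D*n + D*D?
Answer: 13992/26063 ≈ 0.53685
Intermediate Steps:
C(n, D) = D² + D*n (C(n, D) = D*n + D² = D² + D*n)
C(-358, -66)/52126 = -66*(-66 - 358)/52126 = -66*(-424)*(1/52126) = 27984*(1/52126) = 13992/26063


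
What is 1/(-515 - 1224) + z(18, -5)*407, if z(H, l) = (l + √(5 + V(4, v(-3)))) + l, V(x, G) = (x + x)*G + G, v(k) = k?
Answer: -7077731/1739 + 407*I*√22 ≈ -4070.0 + 1909.0*I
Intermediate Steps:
V(x, G) = G + 2*G*x (V(x, G) = (2*x)*G + G = 2*G*x + G = G + 2*G*x)
z(H, l) = 2*l + I*√22 (z(H, l) = (l + √(5 - 3*(1 + 2*4))) + l = (l + √(5 - 3*(1 + 8))) + l = (l + √(5 - 3*9)) + l = (l + √(5 - 27)) + l = (l + √(-22)) + l = (l + I*√22) + l = 2*l + I*√22)
1/(-515 - 1224) + z(18, -5)*407 = 1/(-515 - 1224) + (2*(-5) + I*√22)*407 = 1/(-1739) + (-10 + I*√22)*407 = -1/1739 + (-4070 + 407*I*√22) = -7077731/1739 + 407*I*√22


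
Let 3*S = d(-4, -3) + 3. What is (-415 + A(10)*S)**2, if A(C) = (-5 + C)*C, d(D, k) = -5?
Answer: 1809025/9 ≈ 2.0100e+5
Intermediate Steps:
A(C) = C*(-5 + C)
S = -2/3 (S = (-5 + 3)/3 = (1/3)*(-2) = -2/3 ≈ -0.66667)
(-415 + A(10)*S)**2 = (-415 + (10*(-5 + 10))*(-2/3))**2 = (-415 + (10*5)*(-2/3))**2 = (-415 + 50*(-2/3))**2 = (-415 - 100/3)**2 = (-1345/3)**2 = 1809025/9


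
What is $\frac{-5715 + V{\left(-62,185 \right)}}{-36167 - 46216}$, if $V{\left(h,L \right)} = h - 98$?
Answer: $\frac{5875}{82383} \approx 0.071313$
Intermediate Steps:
$V{\left(h,L \right)} = -98 + h$
$\frac{-5715 + V{\left(-62,185 \right)}}{-36167 - 46216} = \frac{-5715 - 160}{-36167 - 46216} = \frac{-5715 - 160}{-82383} = \left(-5875\right) \left(- \frac{1}{82383}\right) = \frac{5875}{82383}$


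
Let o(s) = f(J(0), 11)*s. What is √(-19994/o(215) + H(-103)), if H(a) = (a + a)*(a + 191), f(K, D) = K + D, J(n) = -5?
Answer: I*√7548149265/645 ≈ 134.7*I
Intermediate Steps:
f(K, D) = D + K
H(a) = 2*a*(191 + a) (H(a) = (2*a)*(191 + a) = 2*a*(191 + a))
o(s) = 6*s (o(s) = (11 - 5)*s = 6*s)
√(-19994/o(215) + H(-103)) = √(-19994/(6*215) + 2*(-103)*(191 - 103)) = √(-19994/1290 + 2*(-103)*88) = √(-19994*1/1290 - 18128) = √(-9997/645 - 18128) = √(-11702557/645) = I*√7548149265/645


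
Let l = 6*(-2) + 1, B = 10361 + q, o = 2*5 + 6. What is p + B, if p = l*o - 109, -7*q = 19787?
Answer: 50745/7 ≈ 7249.3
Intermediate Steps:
q = -19787/7 (q = -⅐*19787 = -19787/7 ≈ -2826.7)
o = 16 (o = 10 + 6 = 16)
B = 52740/7 (B = 10361 - 19787/7 = 52740/7 ≈ 7534.3)
l = -11 (l = -12 + 1 = -11)
p = -285 (p = -11*16 - 109 = -176 - 109 = -285)
p + B = -285 + 52740/7 = 50745/7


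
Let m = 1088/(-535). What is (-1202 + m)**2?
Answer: 414939528964/286225 ≈ 1.4497e+6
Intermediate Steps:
m = -1088/535 (m = 1088*(-1/535) = -1088/535 ≈ -2.0336)
(-1202 + m)**2 = (-1202 - 1088/535)**2 = (-644158/535)**2 = 414939528964/286225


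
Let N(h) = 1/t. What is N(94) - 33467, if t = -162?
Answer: -5421655/162 ≈ -33467.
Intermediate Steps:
N(h) = -1/162 (N(h) = 1/(-162) = -1/162)
N(94) - 33467 = -1/162 - 33467 = -5421655/162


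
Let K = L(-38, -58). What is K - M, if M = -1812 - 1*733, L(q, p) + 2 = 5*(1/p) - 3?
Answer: 147315/58 ≈ 2539.9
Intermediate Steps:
L(q, p) = -5 + 5/p (L(q, p) = -2 + (5*(1/p) - 3) = -2 + (5/p - 3) = -2 + (-3 + 5/p) = -5 + 5/p)
K = -295/58 (K = -5 + 5/(-58) = -5 + 5*(-1/58) = -5 - 5/58 = -295/58 ≈ -5.0862)
M = -2545 (M = -1812 - 733 = -2545)
K - M = -295/58 - 1*(-2545) = -295/58 + 2545 = 147315/58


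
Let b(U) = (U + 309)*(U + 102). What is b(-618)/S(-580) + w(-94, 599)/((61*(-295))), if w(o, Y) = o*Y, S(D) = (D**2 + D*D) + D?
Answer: 6675281/1983049 ≈ 3.3662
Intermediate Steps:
b(U) = (102 + U)*(309 + U) (b(U) = (309 + U)*(102 + U) = (102 + U)*(309 + U))
S(D) = D + 2*D**2 (S(D) = (D**2 + D**2) + D = 2*D**2 + D = D + 2*D**2)
w(o, Y) = Y*o
b(-618)/S(-580) + w(-94, 599)/((61*(-295))) = (31518 + (-618)**2 + 411*(-618))/((-580*(1 + 2*(-580)))) + (599*(-94))/((61*(-295))) = (31518 + 381924 - 253998)/((-580*(1 - 1160))) - 56306/(-17995) = 159444/((-580*(-1159))) - 56306*(-1/17995) = 159444/672220 + 56306/17995 = 159444*(1/672220) + 56306/17995 = 39861/168055 + 56306/17995 = 6675281/1983049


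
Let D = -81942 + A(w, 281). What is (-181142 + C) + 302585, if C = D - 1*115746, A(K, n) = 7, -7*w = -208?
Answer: -76238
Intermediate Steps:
w = 208/7 (w = -1/7*(-208) = 208/7 ≈ 29.714)
D = -81935 (D = -81942 + 7 = -81935)
C = -197681 (C = -81935 - 1*115746 = -81935 - 115746 = -197681)
(-181142 + C) + 302585 = (-181142 - 197681) + 302585 = -378823 + 302585 = -76238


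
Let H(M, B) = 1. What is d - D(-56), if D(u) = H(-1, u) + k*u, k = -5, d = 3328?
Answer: 3047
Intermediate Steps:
D(u) = 1 - 5*u
d - D(-56) = 3328 - (1 - 5*(-56)) = 3328 - (1 + 280) = 3328 - 1*281 = 3328 - 281 = 3047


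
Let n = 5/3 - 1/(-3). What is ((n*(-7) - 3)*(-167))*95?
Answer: 269705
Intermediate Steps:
n = 2 (n = 5*(⅓) - 1*(-⅓) = 5/3 + ⅓ = 2)
((n*(-7) - 3)*(-167))*95 = ((2*(-7) - 3)*(-167))*95 = ((-14 - 3)*(-167))*95 = -17*(-167)*95 = 2839*95 = 269705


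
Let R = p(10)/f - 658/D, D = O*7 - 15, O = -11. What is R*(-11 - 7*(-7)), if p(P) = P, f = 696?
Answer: 1089859/4002 ≈ 272.33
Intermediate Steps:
D = -92 (D = -11*7 - 15 = -77 - 15 = -92)
R = 57361/8004 (R = 10/696 - 658/(-92) = 10*(1/696) - 658*(-1/92) = 5/348 + 329/46 = 57361/8004 ≈ 7.1665)
R*(-11 - 7*(-7)) = 57361*(-11 - 7*(-7))/8004 = 57361*(-11 + 49)/8004 = (57361/8004)*38 = 1089859/4002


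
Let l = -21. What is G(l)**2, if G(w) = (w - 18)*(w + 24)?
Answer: 13689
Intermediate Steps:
G(w) = (-18 + w)*(24 + w)
G(l)**2 = (-432 + (-21)**2 + 6*(-21))**2 = (-432 + 441 - 126)**2 = (-117)**2 = 13689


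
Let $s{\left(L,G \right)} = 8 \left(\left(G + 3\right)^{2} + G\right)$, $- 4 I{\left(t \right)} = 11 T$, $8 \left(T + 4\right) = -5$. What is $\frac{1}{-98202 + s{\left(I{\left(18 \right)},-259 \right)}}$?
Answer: $\frac{1}{424014} \approx 2.3584 \cdot 10^{-6}$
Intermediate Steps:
$T = - \frac{37}{8}$ ($T = -4 + \frac{1}{8} \left(-5\right) = -4 - \frac{5}{8} = - \frac{37}{8} \approx -4.625$)
$I{\left(t \right)} = \frac{407}{32}$ ($I{\left(t \right)} = - \frac{11 \left(- \frac{37}{8}\right)}{4} = \left(- \frac{1}{4}\right) \left(- \frac{407}{8}\right) = \frac{407}{32}$)
$s{\left(L,G \right)} = 8 G + 8 \left(3 + G\right)^{2}$ ($s{\left(L,G \right)} = 8 \left(\left(3 + G\right)^{2} + G\right) = 8 \left(G + \left(3 + G\right)^{2}\right) = 8 G + 8 \left(3 + G\right)^{2}$)
$\frac{1}{-98202 + s{\left(I{\left(18 \right)},-259 \right)}} = \frac{1}{-98202 + \left(8 \left(-259\right) + 8 \left(3 - 259\right)^{2}\right)} = \frac{1}{-98202 - \left(2072 - 8 \left(-256\right)^{2}\right)} = \frac{1}{-98202 + \left(-2072 + 8 \cdot 65536\right)} = \frac{1}{-98202 + \left(-2072 + 524288\right)} = \frac{1}{-98202 + 522216} = \frac{1}{424014}$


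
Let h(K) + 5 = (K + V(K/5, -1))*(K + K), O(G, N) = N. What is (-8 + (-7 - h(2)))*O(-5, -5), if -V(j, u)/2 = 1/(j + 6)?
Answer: 335/4 ≈ 83.750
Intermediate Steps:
V(j, u) = -2/(6 + j) (V(j, u) = -2/(j + 6) = -2/(6 + j))
h(K) = -5 + 2*K*(K - 2/(6 + K/5)) (h(K) = -5 + (K - 2/(6 + K/5))*(K + K) = -5 + (K - 2/(6 + K*(1/5)))*(2*K) = -5 + (K - 2/(6 + K/5))*(2*K) = -5 + 2*K*(K - 2/(6 + K/5)))
(-8 + (-7 - h(2)))*O(-5, -5) = (-8 + (-7 - (-20*2 + (-5 + 2*2**2)*(30 + 2))/(30 + 2)))*(-5) = (-8 + (-7 - (-40 + (-5 + 2*4)*32)/32))*(-5) = (-8 + (-7 - (-40 + (-5 + 8)*32)/32))*(-5) = (-8 + (-7 - (-40 + 3*32)/32))*(-5) = (-8 + (-7 - (-40 + 96)/32))*(-5) = (-8 + (-7 - 56/32))*(-5) = (-8 + (-7 - 1*7/4))*(-5) = (-8 + (-7 - 7/4))*(-5) = (-8 - 35/4)*(-5) = -67/4*(-5) = 335/4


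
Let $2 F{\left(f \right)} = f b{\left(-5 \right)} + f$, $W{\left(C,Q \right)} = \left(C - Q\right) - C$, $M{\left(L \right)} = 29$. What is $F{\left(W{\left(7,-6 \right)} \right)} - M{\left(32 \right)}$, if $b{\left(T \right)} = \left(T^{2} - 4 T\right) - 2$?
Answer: $103$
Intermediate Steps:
$b{\left(T \right)} = -2 + T^{2} - 4 T$
$W{\left(C,Q \right)} = - Q$
$F{\left(f \right)} = 22 f$ ($F{\left(f \right)} = \frac{f \left(-2 + \left(-5\right)^{2} - -20\right) + f}{2} = \frac{f \left(-2 + 25 + 20\right) + f}{2} = \frac{f 43 + f}{2} = \frac{43 f + f}{2} = \frac{44 f}{2} = 22 f$)
$F{\left(W{\left(7,-6 \right)} \right)} - M{\left(32 \right)} = 22 \left(\left(-1\right) \left(-6\right)\right) - 29 = 22 \cdot 6 - 29 = 132 - 29 = 103$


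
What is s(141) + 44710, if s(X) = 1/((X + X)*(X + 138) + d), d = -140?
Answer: 3511433981/78538 ≈ 44710.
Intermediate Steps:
s(X) = 1/(-140 + 2*X*(138 + X)) (s(X) = 1/((X + X)*(X + 138) - 140) = 1/((2*X)*(138 + X) - 140) = 1/(2*X*(138 + X) - 140) = 1/(-140 + 2*X*(138 + X)))
s(141) + 44710 = 1/(2*(-70 + 141**2 + 138*141)) + 44710 = 1/(2*(-70 + 19881 + 19458)) + 44710 = (1/2)/39269 + 44710 = (1/2)*(1/39269) + 44710 = 1/78538 + 44710 = 3511433981/78538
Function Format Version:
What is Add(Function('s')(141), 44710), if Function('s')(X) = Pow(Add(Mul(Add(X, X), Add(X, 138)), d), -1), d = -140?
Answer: Rational(3511433981, 78538) ≈ 44710.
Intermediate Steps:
Function('s')(X) = Pow(Add(-140, Mul(2, X, Add(138, X))), -1) (Function('s')(X) = Pow(Add(Mul(Add(X, X), Add(X, 138)), -140), -1) = Pow(Add(Mul(Mul(2, X), Add(138, X)), -140), -1) = Pow(Add(Mul(2, X, Add(138, X)), -140), -1) = Pow(Add(-140, Mul(2, X, Add(138, X))), -1))
Add(Function('s')(141), 44710) = Add(Mul(Rational(1, 2), Pow(Add(-70, Pow(141, 2), Mul(138, 141)), -1)), 44710) = Add(Mul(Rational(1, 2), Pow(Add(-70, 19881, 19458), -1)), 44710) = Add(Mul(Rational(1, 2), Pow(39269, -1)), 44710) = Add(Mul(Rational(1, 2), Rational(1, 39269)), 44710) = Add(Rational(1, 78538), 44710) = Rational(3511433981, 78538)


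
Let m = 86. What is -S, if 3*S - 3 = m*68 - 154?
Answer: -1899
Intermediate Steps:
S = 1899 (S = 1 + (86*68 - 154)/3 = 1 + (5848 - 154)/3 = 1 + (⅓)*5694 = 1 + 1898 = 1899)
-S = -1*1899 = -1899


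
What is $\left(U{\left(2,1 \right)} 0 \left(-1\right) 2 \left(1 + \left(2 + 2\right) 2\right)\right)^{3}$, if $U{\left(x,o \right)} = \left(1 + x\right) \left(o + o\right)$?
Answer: $0$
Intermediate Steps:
$U{\left(x,o \right)} = 2 o \left(1 + x\right)$ ($U{\left(x,o \right)} = \left(1 + x\right) 2 o = 2 o \left(1 + x\right)$)
$\left(U{\left(2,1 \right)} 0 \left(-1\right) 2 \left(1 + \left(2 + 2\right) 2\right)\right)^{3} = \left(2 \cdot 1 \left(1 + 2\right) 0 \left(-1\right) 2 \left(1 + \left(2 + 2\right) 2\right)\right)^{3} = \left(2 \cdot 1 \cdot 3 \cdot 0 \cdot 2 \left(1 + 4 \cdot 2\right)\right)^{3} = \left(6 \cdot 0 \left(1 + 8\right)\right)^{3} = \left(6 \cdot 0 \cdot 9\right)^{3} = \left(6 \cdot 0\right)^{3} = 0^{3} = 0$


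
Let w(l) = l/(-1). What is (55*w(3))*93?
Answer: -15345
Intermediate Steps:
w(l) = -l (w(l) = l*(-1) = -l)
(55*w(3))*93 = (55*(-1*3))*93 = (55*(-3))*93 = -165*93 = -15345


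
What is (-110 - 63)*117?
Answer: -20241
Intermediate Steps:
(-110 - 63)*117 = -173*117 = -20241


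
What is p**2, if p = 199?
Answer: 39601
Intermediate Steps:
p**2 = 199**2 = 39601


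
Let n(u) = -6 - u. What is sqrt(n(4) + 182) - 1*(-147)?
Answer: 147 + 2*sqrt(43) ≈ 160.11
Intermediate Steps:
sqrt(n(4) + 182) - 1*(-147) = sqrt((-6 - 1*4) + 182) - 1*(-147) = sqrt((-6 - 4) + 182) + 147 = sqrt(-10 + 182) + 147 = sqrt(172) + 147 = 2*sqrt(43) + 147 = 147 + 2*sqrt(43)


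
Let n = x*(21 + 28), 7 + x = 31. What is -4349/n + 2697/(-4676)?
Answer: -839557/196392 ≈ -4.2749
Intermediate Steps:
x = 24 (x = -7 + 31 = 24)
n = 1176 (n = 24*(21 + 28) = 24*49 = 1176)
-4349/n + 2697/(-4676) = -4349/1176 + 2697/(-4676) = -4349*1/1176 + 2697*(-1/4676) = -4349/1176 - 2697/4676 = -839557/196392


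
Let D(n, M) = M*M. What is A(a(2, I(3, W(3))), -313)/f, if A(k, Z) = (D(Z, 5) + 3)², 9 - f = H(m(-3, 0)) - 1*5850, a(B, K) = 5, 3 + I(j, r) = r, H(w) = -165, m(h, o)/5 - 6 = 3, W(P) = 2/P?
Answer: 98/753 ≈ 0.13015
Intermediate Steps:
m(h, o) = 45 (m(h, o) = 30 + 5*3 = 30 + 15 = 45)
I(j, r) = -3 + r
D(n, M) = M²
f = 6024 (f = 9 - (-165 - 1*5850) = 9 - (-165 - 5850) = 9 - 1*(-6015) = 9 + 6015 = 6024)
A(k, Z) = 784 (A(k, Z) = (5² + 3)² = (25 + 3)² = 28² = 784)
A(a(2, I(3, W(3))), -313)/f = 784/6024 = 784*(1/6024) = 98/753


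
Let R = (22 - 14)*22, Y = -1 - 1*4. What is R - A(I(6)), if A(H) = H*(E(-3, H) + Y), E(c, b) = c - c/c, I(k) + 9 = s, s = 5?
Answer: 140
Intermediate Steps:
Y = -5 (Y = -1 - 4 = -5)
I(k) = -4 (I(k) = -9 + 5 = -4)
E(c, b) = -1 + c (E(c, b) = c - 1*1 = c - 1 = -1 + c)
A(H) = -9*H (A(H) = H*((-1 - 3) - 5) = H*(-4 - 5) = H*(-9) = -9*H)
R = 176 (R = 8*22 = 176)
R - A(I(6)) = 176 - (-9)*(-4) = 176 - 1*36 = 176 - 36 = 140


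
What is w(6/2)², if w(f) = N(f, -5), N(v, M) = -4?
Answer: 16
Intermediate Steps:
w(f) = -4
w(6/2)² = (-4)² = 16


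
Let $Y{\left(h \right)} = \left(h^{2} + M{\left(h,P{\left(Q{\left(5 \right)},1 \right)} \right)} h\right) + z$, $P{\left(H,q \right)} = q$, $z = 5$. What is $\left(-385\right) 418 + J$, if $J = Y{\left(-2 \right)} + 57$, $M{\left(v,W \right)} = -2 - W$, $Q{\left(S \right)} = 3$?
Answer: $-160858$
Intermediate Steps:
$Y{\left(h \right)} = 5 + h^{2} - 3 h$ ($Y{\left(h \right)} = \left(h^{2} + \left(-2 - 1\right) h\right) + 5 = \left(h^{2} - 3 h\right) + 5 = 5 + h^{2} - 3 h$)
$J = 72$ ($J = \left(5 + \left(-2\right)^{2} - -6\right) + 57 = \left(5 + 4 + 6\right) + 57 = 15 + 57 = 72$)
$\left(-385\right) 418 + J = \left(-385\right) 418 + 72 = -160930 + 72 = -160858$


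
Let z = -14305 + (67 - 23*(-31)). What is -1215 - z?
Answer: 12310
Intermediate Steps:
z = -13525 (z = -14305 + (67 + 713) = -14305 + 780 = -13525)
-1215 - z = -1215 - 1*(-13525) = -1215 + 13525 = 12310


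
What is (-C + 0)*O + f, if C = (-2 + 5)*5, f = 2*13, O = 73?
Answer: -1069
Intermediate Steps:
f = 26
C = 15 (C = 3*5 = 15)
(-C + 0)*O + f = (-1*15 + 0)*73 + 26 = (-15 + 0)*73 + 26 = -15*73 + 26 = -1095 + 26 = -1069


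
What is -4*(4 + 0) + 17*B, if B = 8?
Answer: 120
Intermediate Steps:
-4*(4 + 0) + 17*B = -4*(4 + 0) + 17*8 = -4*4 + 136 = -16 + 136 = 120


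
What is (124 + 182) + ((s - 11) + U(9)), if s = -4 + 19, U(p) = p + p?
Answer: 328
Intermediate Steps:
U(p) = 2*p
s = 15
(124 + 182) + ((s - 11) + U(9)) = (124 + 182) + ((15 - 11) + 2*9) = 306 + (4 + 18) = 306 + 22 = 328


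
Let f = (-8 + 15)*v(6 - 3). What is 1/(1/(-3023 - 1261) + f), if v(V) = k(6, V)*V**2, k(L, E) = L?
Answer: 4284/1619351 ≈ 0.0026455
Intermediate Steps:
v(V) = 6*V**2
f = 378 (f = (-8 + 15)*(6*(6 - 3)**2) = 7*(6*3**2) = 7*(6*9) = 7*54 = 378)
1/(1/(-3023 - 1261) + f) = 1/(1/(-3023 - 1261) + 378) = 1/(1/(-4284) + 378) = 1/(-1/4284 + 378) = 1/(1619351/4284) = 4284/1619351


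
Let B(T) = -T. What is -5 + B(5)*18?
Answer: -95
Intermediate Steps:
-5 + B(5)*18 = -5 - 1*5*18 = -5 - 5*18 = -5 - 90 = -95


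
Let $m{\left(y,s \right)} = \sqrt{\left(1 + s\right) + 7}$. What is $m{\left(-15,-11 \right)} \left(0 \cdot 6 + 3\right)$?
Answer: $3 i \sqrt{3} \approx 5.1962 i$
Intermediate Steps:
$m{\left(y,s \right)} = \sqrt{8 + s}$
$m{\left(-15,-11 \right)} \left(0 \cdot 6 + 3\right) = \sqrt{8 - 11} \left(0 \cdot 6 + 3\right) = \sqrt{-3} \left(0 + 3\right) = i \sqrt{3} \cdot 3 = 3 i \sqrt{3}$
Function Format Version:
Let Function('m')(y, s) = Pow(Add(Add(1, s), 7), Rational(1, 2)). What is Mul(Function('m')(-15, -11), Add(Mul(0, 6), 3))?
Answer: Mul(3, I, Pow(3, Rational(1, 2))) ≈ Mul(5.1962, I)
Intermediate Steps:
Function('m')(y, s) = Pow(Add(8, s), Rational(1, 2))
Mul(Function('m')(-15, -11), Add(Mul(0, 6), 3)) = Mul(Pow(Add(8, -11), Rational(1, 2)), Add(Mul(0, 6), 3)) = Mul(Pow(-3, Rational(1, 2)), Add(0, 3)) = Mul(Mul(I, Pow(3, Rational(1, 2))), 3) = Mul(3, I, Pow(3, Rational(1, 2)))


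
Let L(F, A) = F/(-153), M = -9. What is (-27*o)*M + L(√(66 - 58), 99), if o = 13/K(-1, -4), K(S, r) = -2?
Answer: -3159/2 - 2*√2/153 ≈ -1579.5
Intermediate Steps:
o = -13/2 (o = 13/(-2) = 13*(-½) = -13/2 ≈ -6.5000)
L(F, A) = -F/153 (L(F, A) = F*(-1/153) = -F/153)
(-27*o)*M + L(√(66 - 58), 99) = -27*(-13/2)*(-9) - √(66 - 58)/153 = (351/2)*(-9) - 2*√2/153 = -3159/2 - 2*√2/153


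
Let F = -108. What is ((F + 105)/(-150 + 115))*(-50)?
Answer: -30/7 ≈ -4.2857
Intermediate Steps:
((F + 105)/(-150 + 115))*(-50) = ((-108 + 105)/(-150 + 115))*(-50) = -3/(-35)*(-50) = -3*(-1/35)*(-50) = (3/35)*(-50) = -30/7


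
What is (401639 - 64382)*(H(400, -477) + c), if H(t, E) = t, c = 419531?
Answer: 141624669267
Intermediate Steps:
(401639 - 64382)*(H(400, -477) + c) = (401639 - 64382)*(400 + 419531) = 337257*419931 = 141624669267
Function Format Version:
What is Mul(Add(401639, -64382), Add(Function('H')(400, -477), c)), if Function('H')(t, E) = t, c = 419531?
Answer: 141624669267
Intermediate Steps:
Mul(Add(401639, -64382), Add(Function('H')(400, -477), c)) = Mul(Add(401639, -64382), Add(400, 419531)) = Mul(337257, 419931) = 141624669267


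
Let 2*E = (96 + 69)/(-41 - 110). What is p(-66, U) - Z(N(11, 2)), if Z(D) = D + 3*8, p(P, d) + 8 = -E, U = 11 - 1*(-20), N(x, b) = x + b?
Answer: -13425/302 ≈ -44.454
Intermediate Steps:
N(x, b) = b + x
E = -165/302 (E = ((96 + 69)/(-41 - 110))/2 = (165/(-151))/2 = (165*(-1/151))/2 = (1/2)*(-165/151) = -165/302 ≈ -0.54636)
U = 31 (U = 11 + 20 = 31)
p(P, d) = -2251/302 (p(P, d) = -8 - 1*(-165/302) = -8 + 165/302 = -2251/302)
Z(D) = 24 + D (Z(D) = D + 24 = 24 + D)
p(-66, U) - Z(N(11, 2)) = -2251/302 - (24 + (2 + 11)) = -2251/302 - (24 + 13) = -2251/302 - 1*37 = -2251/302 - 37 = -13425/302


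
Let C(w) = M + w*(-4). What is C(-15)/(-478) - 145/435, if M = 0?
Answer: -329/717 ≈ -0.45886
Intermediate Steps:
C(w) = -4*w (C(w) = 0 + w*(-4) = 0 - 4*w = -4*w)
C(-15)/(-478) - 145/435 = -4*(-15)/(-478) - 145/435 = 60*(-1/478) - 145*1/435 = -30/239 - 1/3 = -329/717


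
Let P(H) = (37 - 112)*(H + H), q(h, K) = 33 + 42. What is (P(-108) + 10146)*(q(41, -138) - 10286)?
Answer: -269019006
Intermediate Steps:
q(h, K) = 75
P(H) = -150*H
(P(-108) + 10146)*(q(41, -138) - 10286) = (-150*(-108) + 10146)*(75 - 10286) = (16200 + 10146)*(-10211) = 26346*(-10211) = -269019006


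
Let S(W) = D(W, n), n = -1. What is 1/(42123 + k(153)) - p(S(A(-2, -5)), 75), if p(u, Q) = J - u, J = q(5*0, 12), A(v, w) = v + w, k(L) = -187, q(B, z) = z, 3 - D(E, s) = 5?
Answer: -587103/41936 ≈ -14.000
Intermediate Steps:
D(E, s) = -2 (D(E, s) = 3 - 1*5 = 3 - 5 = -2)
J = 12
S(W) = -2
p(u, Q) = 12 - u
1/(42123 + k(153)) - p(S(A(-2, -5)), 75) = 1/(42123 - 187) - (12 - 1*(-2)) = 1/41936 - (12 + 2) = 1/41936 - 1*14 = 1/41936 - 14 = -587103/41936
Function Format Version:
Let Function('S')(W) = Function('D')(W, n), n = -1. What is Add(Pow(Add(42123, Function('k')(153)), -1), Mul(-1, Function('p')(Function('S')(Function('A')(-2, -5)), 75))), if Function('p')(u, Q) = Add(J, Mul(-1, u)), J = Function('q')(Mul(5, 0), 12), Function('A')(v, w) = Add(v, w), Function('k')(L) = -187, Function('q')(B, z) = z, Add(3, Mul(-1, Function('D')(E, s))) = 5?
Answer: Rational(-587103, 41936) ≈ -14.000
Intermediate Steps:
Function('D')(E, s) = -2 (Function('D')(E, s) = Add(3, Mul(-1, 5)) = Add(3, -5) = -2)
J = 12
Function('S')(W) = -2
Function('p')(u, Q) = Add(12, Mul(-1, u))
Add(Pow(Add(42123, Function('k')(153)), -1), Mul(-1, Function('p')(Function('S')(Function('A')(-2, -5)), 75))) = Add(Pow(Add(42123, -187), -1), Mul(-1, Add(12, Mul(-1, -2)))) = Add(Pow(41936, -1), Mul(-1, Add(12, 2))) = Add(Rational(1, 41936), Mul(-1, 14)) = Add(Rational(1, 41936), -14) = Rational(-587103, 41936)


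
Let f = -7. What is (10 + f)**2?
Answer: 9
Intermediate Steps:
(10 + f)**2 = (10 - 7)**2 = 3**2 = 9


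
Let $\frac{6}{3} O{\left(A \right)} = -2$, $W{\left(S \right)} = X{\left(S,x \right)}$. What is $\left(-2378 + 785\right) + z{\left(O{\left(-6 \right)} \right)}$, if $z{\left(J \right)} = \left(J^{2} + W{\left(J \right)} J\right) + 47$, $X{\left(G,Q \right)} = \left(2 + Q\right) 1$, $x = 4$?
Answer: $-1551$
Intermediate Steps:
$X{\left(G,Q \right)} = 2 + Q$
$W{\left(S \right)} = 6$ ($W{\left(S \right)} = 2 + 4 = 6$)
$O{\left(A \right)} = -1$ ($O{\left(A \right)} = \frac{1}{2} \left(-2\right) = -1$)
$z{\left(J \right)} = 47 + J^{2} + 6 J$ ($z{\left(J \right)} = \left(J^{2} + 6 J\right) + 47 = 47 + J^{2} + 6 J$)
$\left(-2378 + 785\right) + z{\left(O{\left(-6 \right)} \right)} = \left(-2378 + 785\right) + \left(47 + \left(-1\right)^{2} + 6 \left(-1\right)\right) = -1593 + \left(47 + 1 - 6\right) = -1593 + 42 = -1551$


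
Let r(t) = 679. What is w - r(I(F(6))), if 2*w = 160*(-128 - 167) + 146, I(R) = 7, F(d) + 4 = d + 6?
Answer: -24206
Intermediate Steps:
F(d) = 2 + d (F(d) = -4 + (d + 6) = -4 + (6 + d) = 2 + d)
w = -23527 (w = (160*(-128 - 167) + 146)/2 = (160*(-295) + 146)/2 = (-47200 + 146)/2 = (1/2)*(-47054) = -23527)
w - r(I(F(6))) = -23527 - 1*679 = -23527 - 679 = -24206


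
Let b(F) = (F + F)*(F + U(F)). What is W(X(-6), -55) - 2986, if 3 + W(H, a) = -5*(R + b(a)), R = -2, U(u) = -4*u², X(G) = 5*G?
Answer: -6688229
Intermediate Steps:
b(F) = 2*F*(F - 4*F²) (b(F) = (F + F)*(F - 4*F²) = (2*F)*(F - 4*F²) = 2*F*(F - 4*F²))
W(H, a) = 7 - 5*a²*(2 - 8*a) (W(H, a) = -3 - 5*(-2 + a²*(2 - 8*a)) = -3 + (10 - 5*a²*(2 - 8*a)) = 7 - 5*a²*(2 - 8*a))
W(X(-6), -55) - 2986 = (7 + (-55)²*(-10 + 40*(-55))) - 2986 = (7 + 3025*(-10 - 2200)) - 2986 = (7 + 3025*(-2210)) - 2986 = (7 - 6685250) - 2986 = -6685243 - 2986 = -6688229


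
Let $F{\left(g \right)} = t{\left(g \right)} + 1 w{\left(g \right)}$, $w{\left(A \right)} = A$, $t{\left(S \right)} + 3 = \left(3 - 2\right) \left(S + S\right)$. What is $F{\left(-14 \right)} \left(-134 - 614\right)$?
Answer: $33660$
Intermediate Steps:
$t{\left(S \right)} = -3 + 2 S$ ($t{\left(S \right)} = -3 + \left(3 - 2\right) \left(S + S\right) = -3 + 1 \cdot 2 S = -3 + 2 S$)
$F{\left(g \right)} = -3 + 3 g$ ($F{\left(g \right)} = \left(-3 + 2 g\right) + 1 g = \left(-3 + 2 g\right) + g = -3 + 3 g$)
$F{\left(-14 \right)} \left(-134 - 614\right) = \left(-3 + 3 \left(-14\right)\right) \left(-134 - 614\right) = \left(-3 - 42\right) \left(-748\right) = \left(-45\right) \left(-748\right) = 33660$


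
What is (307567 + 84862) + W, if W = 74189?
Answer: 466618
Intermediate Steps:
(307567 + 84862) + W = (307567 + 84862) + 74189 = 392429 + 74189 = 466618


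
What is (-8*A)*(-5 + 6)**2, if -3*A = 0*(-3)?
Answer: 0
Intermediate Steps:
A = 0 (A = -0*(-3) = -1/3*0 = 0)
(-8*A)*(-5 + 6)**2 = (-8*0)*(-5 + 6)**2 = 0*1**2 = 0*1 = 0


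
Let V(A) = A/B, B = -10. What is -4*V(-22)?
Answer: -44/5 ≈ -8.8000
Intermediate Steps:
V(A) = -A/10 (V(A) = A/(-10) = A*(-⅒) = -A/10)
-4*V(-22) = -(-2)*(-22)/5 = -4*11/5 = -44/5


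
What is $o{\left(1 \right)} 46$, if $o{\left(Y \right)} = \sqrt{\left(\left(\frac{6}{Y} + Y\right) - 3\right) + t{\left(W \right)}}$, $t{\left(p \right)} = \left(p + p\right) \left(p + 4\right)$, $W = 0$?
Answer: $92$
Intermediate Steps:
$t{\left(p \right)} = 2 p \left(4 + p\right)$
$o{\left(Y \right)} = \sqrt{-3 + Y + \frac{6}{Y}}$ ($o{\left(Y \right)} = \sqrt{\left(\left(\frac{6}{Y} + Y\right) - 3\right) + 2 \cdot 0 \left(4 + 0\right)} = \sqrt{\left(\left(Y + \frac{6}{Y}\right) - 3\right) + 2 \cdot 0 \cdot 4} = \sqrt{\left(-3 + Y + \frac{6}{Y}\right) + 0} = \sqrt{-3 + Y + \frac{6}{Y}}$)
$o{\left(1 \right)} 46 = \sqrt{-3 + 1 + \frac{6}{1}} \cdot 46 = \sqrt{-3 + 1 + 6 \cdot 1} \cdot 46 = \sqrt{-3 + 1 + 6} \cdot 46 = \sqrt{4} \cdot 46 = 2 \cdot 46 = 92$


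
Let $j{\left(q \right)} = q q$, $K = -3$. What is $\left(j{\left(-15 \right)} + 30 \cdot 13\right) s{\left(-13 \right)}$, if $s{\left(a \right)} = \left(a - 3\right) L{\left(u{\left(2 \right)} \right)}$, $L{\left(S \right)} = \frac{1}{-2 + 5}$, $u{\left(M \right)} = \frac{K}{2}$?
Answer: $-3280$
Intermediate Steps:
$u{\left(M \right)} = - \frac{3}{2}$
$j{\left(q \right)} = q^{2}$
$L{\left(S \right)} = \frac{1}{3}$
$s{\left(a \right)} = -1 + \frac{a}{3}$ ($s{\left(a \right)} = \left(a - 3\right) \frac{1}{3} = \left(-3 + a\right) \frac{1}{3} = -1 + \frac{a}{3}$)
$\left(j{\left(-15 \right)} + 30 \cdot 13\right) s{\left(-13 \right)} = \left(\left(-15\right)^{2} + 30 \cdot 13\right) \left(-1 + \frac{1}{3} \left(-13\right)\right) = \left(225 + 390\right) \left(-1 - \frac{13}{3}\right) = 615 \left(- \frac{16}{3}\right) = -3280$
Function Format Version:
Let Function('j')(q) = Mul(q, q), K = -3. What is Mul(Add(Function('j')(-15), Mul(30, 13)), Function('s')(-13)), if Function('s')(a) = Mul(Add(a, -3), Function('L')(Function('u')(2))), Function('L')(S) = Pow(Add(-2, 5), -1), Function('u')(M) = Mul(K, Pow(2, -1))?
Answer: -3280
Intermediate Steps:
Function('u')(M) = Rational(-3, 2) (Function('u')(M) = Mul(-3, Pow(2, -1)) = Mul(-3, Rational(1, 2)) = Rational(-3, 2))
Function('j')(q) = Pow(q, 2)
Function('L')(S) = Rational(1, 3) (Function('L')(S) = Pow(3, -1) = Rational(1, 3))
Function('s')(a) = Add(-1, Mul(Rational(1, 3), a)) (Function('s')(a) = Mul(Add(a, -3), Rational(1, 3)) = Mul(Add(-3, a), Rational(1, 3)) = Add(-1, Mul(Rational(1, 3), a)))
Mul(Add(Function('j')(-15), Mul(30, 13)), Function('s')(-13)) = Mul(Add(Pow(-15, 2), Mul(30, 13)), Add(-1, Mul(Rational(1, 3), -13))) = Mul(Add(225, 390), Add(-1, Rational(-13, 3))) = Mul(615, Rational(-16, 3)) = -3280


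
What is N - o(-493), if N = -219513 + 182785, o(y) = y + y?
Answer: -35742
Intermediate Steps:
o(y) = 2*y
N = -36728
N - o(-493) = -36728 - 2*(-493) = -36728 - 1*(-986) = -36728 + 986 = -35742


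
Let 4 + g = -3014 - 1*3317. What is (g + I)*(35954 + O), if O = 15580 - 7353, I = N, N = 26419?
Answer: 887331204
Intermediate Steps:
I = 26419
O = 8227
g = -6335 (g = -4 + (-3014 - 1*3317) = -4 + (-3014 - 3317) = -4 - 6331 = -6335)
(g + I)*(35954 + O) = (-6335 + 26419)*(35954 + 8227) = 20084*44181 = 887331204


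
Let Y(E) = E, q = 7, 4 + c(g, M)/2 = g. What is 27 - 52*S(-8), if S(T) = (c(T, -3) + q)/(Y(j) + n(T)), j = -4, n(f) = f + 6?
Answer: -361/3 ≈ -120.33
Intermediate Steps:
c(g, M) = -8 + 2*g
n(f) = 6 + f
S(T) = (-1 + 2*T)/(2 + T) (S(T) = ((-8 + 2*T) + 7)/(-4 + (6 + T)) = (-1 + 2*T)/(2 + T))
27 - 52*S(-8) = 27 - 52*(-1 + 2*(-8))/(2 - 8) = 27 - 52*(-1 - 16)/(-6) = 27 - (-26)*(-17)/3 = 27 - 52*17/6 = 27 - 442/3 = -361/3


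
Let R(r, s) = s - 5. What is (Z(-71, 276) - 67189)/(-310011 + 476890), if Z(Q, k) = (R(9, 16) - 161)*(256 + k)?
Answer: -146989/166879 ≈ -0.88081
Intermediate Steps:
R(r, s) = -5 + s
Z(Q, k) = -38400 - 150*k (Z(Q, k) = ((-5 + 16) - 161)*(256 + k) = (11 - 161)*(256 + k) = -150*(256 + k) = -38400 - 150*k)
(Z(-71, 276) - 67189)/(-310011 + 476890) = ((-38400 - 150*276) - 67189)/(-310011 + 476890) = ((-38400 - 41400) - 67189)/166879 = (-79800 - 67189)*(1/166879) = -146989*1/166879 = -146989/166879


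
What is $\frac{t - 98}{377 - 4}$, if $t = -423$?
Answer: $- \frac{521}{373} \approx -1.3968$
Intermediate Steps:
$\frac{t - 98}{377 - 4} = \frac{-423 - 98}{377 - 4} = - \frac{521}{373}$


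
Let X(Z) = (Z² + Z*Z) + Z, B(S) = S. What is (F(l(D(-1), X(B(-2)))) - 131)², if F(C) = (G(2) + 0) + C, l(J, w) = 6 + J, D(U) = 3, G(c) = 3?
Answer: 14161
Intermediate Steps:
X(Z) = Z + 2*Z² (X(Z) = (Z² + Z²) + Z = 2*Z² + Z = Z + 2*Z²)
F(C) = 3 + C (F(C) = (3 + 0) + C = 3 + C)
(F(l(D(-1), X(B(-2)))) - 131)² = ((3 + (6 + 3)) - 131)² = ((3 + 9) - 131)² = (12 - 131)² = (-119)² = 14161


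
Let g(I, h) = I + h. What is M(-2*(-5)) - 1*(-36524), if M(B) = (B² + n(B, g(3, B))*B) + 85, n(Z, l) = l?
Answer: 36839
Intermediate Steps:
M(B) = 85 + B² + B*(3 + B) (M(B) = (B² + (3 + B)*B) + 85 = (B² + B*(3 + B)) + 85 = 85 + B² + B*(3 + B))
M(-2*(-5)) - 1*(-36524) = (85 + (-2*(-5))² + (-2*(-5))*(3 - 2*(-5))) - 1*(-36524) = (85 + 10² + 10*(3 + 10)) + 36524 = (85 + 100 + 10*13) + 36524 = (85 + 100 + 130) + 36524 = 315 + 36524 = 36839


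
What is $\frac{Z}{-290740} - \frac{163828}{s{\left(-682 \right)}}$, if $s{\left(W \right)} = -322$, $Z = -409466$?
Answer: $\frac{1705828599}{3343510} \approx 510.19$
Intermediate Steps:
$\frac{Z}{-290740} - \frac{163828}{s{\left(-682 \right)}} = - \frac{409466}{-290740} - \frac{163828}{-322} = \left(-409466\right) \left(- \frac{1}{290740}\right) - - \frac{11702}{23} = \frac{204733}{145370} + \frac{11702}{23} = \frac{1705828599}{3343510}$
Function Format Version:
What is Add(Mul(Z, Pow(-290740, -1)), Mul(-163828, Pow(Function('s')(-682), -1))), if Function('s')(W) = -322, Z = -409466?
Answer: Rational(1705828599, 3343510) ≈ 510.19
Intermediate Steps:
Add(Mul(Z, Pow(-290740, -1)), Mul(-163828, Pow(Function('s')(-682), -1))) = Add(Mul(-409466, Pow(-290740, -1)), Mul(-163828, Pow(-322, -1))) = Add(Mul(-409466, Rational(-1, 290740)), Mul(-163828, Rational(-1, 322))) = Add(Rational(204733, 145370), Rational(11702, 23)) = Rational(1705828599, 3343510)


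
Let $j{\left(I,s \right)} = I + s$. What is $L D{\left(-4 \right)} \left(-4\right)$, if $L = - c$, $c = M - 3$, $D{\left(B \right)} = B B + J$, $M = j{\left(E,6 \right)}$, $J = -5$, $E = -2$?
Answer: $44$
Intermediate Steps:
$M = 4$ ($M = -2 + 6 = 4$)
$D{\left(B \right)} = -5 + B^{2}$ ($D{\left(B \right)} = B B - 5 = B^{2} - 5 = -5 + B^{2}$)
$c = 1$ ($c = 4 - 3 = 1$)
$L = -1$ ($L = \left(-1\right) 1 = -1$)
$L D{\left(-4 \right)} \left(-4\right) = - (-5 + \left(-4\right)^{2}) \left(-4\right) = - (-5 + 16) \left(-4\right) = \left(-1\right) 11 \left(-4\right) = \left(-11\right) \left(-4\right) = 44$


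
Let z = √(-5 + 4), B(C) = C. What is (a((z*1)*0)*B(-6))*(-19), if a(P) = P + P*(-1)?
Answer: 0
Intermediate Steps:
z = I (z = √(-1) = I ≈ 1.0*I)
a(P) = 0 (a(P) = P - P = 0)
(a((z*1)*0)*B(-6))*(-19) = (0*(-6))*(-19) = 0*(-19) = 0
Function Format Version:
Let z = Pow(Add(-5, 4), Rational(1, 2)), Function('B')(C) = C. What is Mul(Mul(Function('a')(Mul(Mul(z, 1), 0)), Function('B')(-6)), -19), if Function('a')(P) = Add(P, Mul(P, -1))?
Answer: 0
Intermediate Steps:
z = I (z = Pow(-1, Rational(1, 2)) = I ≈ Mul(1.0000, I))
Function('a')(P) = 0 (Function('a')(P) = Add(P, Mul(-1, P)) = 0)
Mul(Mul(Function('a')(Mul(Mul(z, 1), 0)), Function('B')(-6)), -19) = Mul(Mul(0, -6), -19) = Mul(0, -19) = 0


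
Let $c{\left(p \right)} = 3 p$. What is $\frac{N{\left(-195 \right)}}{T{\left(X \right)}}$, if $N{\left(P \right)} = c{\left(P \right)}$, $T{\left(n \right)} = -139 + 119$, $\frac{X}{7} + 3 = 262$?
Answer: $\frac{117}{4} \approx 29.25$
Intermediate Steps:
$X = 1813$ ($X = -21 + 7 \cdot 262 = -21 + 1834 = 1813$)
$T{\left(n \right)} = -20$
$N{\left(P \right)} = 3 P$
$\frac{N{\left(-195 \right)}}{T{\left(X \right)}} = \frac{3 \left(-195\right)}{-20} = \left(-585\right) \left(- \frac{1}{20}\right) = \frac{117}{4}$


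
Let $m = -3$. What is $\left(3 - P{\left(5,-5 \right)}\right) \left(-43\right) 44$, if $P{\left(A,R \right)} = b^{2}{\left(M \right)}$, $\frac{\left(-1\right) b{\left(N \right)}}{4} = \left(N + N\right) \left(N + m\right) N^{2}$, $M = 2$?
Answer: $7743956$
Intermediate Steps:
$b{\left(N \right)} = - 8 N^{3} \left(-3 + N\right)$ ($b{\left(N \right)} = - 4 \left(N + N\right) \left(N - 3\right) N^{2} = - 4 \cdot 2 N \left(-3 + N\right) N^{2} = - 4 \cdot 2 N^{3} \left(-3 + N\right) = - 8 N^{3} \left(-3 + N\right)$)
$P{\left(A,R \right)} = 4096$ ($P{\left(A,R \right)} = \left(8 \cdot 2^{3} \left(3 - 2\right)\right)^{2} = \left(8 \cdot 8 \left(3 - 2\right)\right)^{2} = \left(8 \cdot 8 \cdot 1\right)^{2} = 64^{2} = 4096$)
$\left(3 - P{\left(5,-5 \right)}\right) \left(-43\right) 44 = \left(3 - 4096\right) \left(-43\right) 44 = \left(-4093\right) \left(-43\right) 44 = 175999 \cdot 44 = 7743956$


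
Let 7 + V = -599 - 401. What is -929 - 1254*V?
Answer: 1261849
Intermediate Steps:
V = -1007 (V = -7 + (-599 - 401) = -7 - 1000 = -1007)
-929 - 1254*V = -929 - 1254*(-1007) = -929 + 1262778 = 1261849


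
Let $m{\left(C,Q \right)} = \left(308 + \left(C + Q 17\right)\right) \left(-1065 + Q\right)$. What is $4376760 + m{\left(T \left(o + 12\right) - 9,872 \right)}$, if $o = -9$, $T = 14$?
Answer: $1449915$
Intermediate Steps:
$m{\left(C,Q \right)} = \left(-1065 + Q\right) \left(308 + C + 17 Q\right)$ ($m{\left(C,Q \right)} = \left(308 + \left(C + 17 Q\right)\right) \left(-1065 + Q\right) = \left(308 + C + 17 Q\right) \left(-1065 + Q\right) = \left(-1065 + Q\right) \left(308 + C + 17 Q\right)$)
$4376760 + m{\left(T \left(o + 12\right) - 9,872 \right)} = 4376760 - \left(15847004 - 12926528 + 1065 \left(14 \left(-9 + 12\right) - 9\right) - \left(14 \left(-9 + 12\right) - 9\right) 872\right) = 4376760 - \left(2920476 + 1065 \left(14 \cdot 3 - 9\right) - \left(14 \cdot 3 - 9\right) 872\right) = 4376760 - \left(2920476 + 1065 \left(42 - 9\right) - \left(42 - 9\right) 872\right) = 4376760 - 2926845 = 1449915$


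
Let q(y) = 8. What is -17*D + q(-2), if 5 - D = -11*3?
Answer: -638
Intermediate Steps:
D = 38 (D = 5 - (-11)*3 = 5 - 1*(-33) = 5 + 33 = 38)
-17*D + q(-2) = -17*38 + 8 = -646 + 8 = -638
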